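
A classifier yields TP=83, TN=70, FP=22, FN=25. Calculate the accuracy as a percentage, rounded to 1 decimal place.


Accuracy = (TP + TN) / (TP + TN + FP + FN) * 100
= (83 + 70) / (83 + 70 + 22 + 25)
= 153 / 200
= 0.765
= 76.5%

76.5


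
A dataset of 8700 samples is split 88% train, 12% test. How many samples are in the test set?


Train samples = 8700 * 88% = 7656
Test samples = 8700 - 7656
= 1044

1044


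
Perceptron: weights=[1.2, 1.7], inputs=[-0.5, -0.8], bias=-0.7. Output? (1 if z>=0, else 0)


z = w . x + b
= 1.2*-0.5 + 1.7*-0.8 + -0.7
= -0.6 + -1.36 + -0.7
= -1.96 + -0.7
= -2.66
Since z = -2.66 < 0, output = 0

0


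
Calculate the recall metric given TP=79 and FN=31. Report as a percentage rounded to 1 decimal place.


Recall = TP / (TP + FN) * 100
= 79 / (79 + 31)
= 79 / 110
= 0.7182
= 71.8%

71.8


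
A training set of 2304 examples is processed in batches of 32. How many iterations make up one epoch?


Iterations per epoch = dataset_size / batch_size
= 2304 / 32
= 72

72


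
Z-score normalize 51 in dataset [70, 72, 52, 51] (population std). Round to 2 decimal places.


Mean = (70 + 72 + 52 + 51) / 4 = 61.25
Variance = sum((x_i - mean)^2) / n = 95.6875
Std = sqrt(95.6875) = 9.782
Z = (x - mean) / std
= (51 - 61.25) / 9.782
= -10.25 / 9.782
= -1.05

-1.05


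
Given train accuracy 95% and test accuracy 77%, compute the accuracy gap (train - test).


Gap = train_accuracy - test_accuracy
= 95 - 77
= 18%
This gap suggests the model is overfitting.

18


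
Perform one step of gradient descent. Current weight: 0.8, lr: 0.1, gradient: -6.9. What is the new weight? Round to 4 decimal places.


w_new = w_old - lr * gradient
= 0.8 - 0.1 * -6.9
= 0.8 - (-0.69)
= 1.4900

1.4900


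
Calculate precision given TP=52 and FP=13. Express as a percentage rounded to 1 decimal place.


Precision = TP / (TP + FP) * 100
= 52 / (52 + 13)
= 52 / 65
= 0.8
= 80.0%

80.0


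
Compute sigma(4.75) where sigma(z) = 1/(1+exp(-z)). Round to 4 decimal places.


sigmoid(z) = 1 / (1 + exp(-z))
exp(-(4.75)) = exp(-4.75) = 0.0087
1 + 0.0087 = 1.0087
1 / 1.0087 = 0.9914

0.9914


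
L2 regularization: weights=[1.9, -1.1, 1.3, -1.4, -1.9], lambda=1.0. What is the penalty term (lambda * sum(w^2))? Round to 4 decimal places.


Squaring each weight:
1.9^2 = 3.61
(-1.1)^2 = 1.21
1.3^2 = 1.69
(-1.4)^2 = 1.96
(-1.9)^2 = 3.61
Sum of squares = 12.08
Penalty = 1.0 * 12.08 = 12.0800

12.0800


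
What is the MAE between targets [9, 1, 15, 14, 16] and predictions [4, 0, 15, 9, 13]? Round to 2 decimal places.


Absolute errors: [5, 1, 0, 5, 3]
Sum of absolute errors = 14
MAE = 14 / 5 = 2.80

2.80


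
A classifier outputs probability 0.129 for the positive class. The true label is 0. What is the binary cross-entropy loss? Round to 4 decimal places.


For y=0: Loss = -log(1-p)
= -log(1 - 0.129)
= -log(0.871)
= -(-0.1381)
= 0.1381

0.1381


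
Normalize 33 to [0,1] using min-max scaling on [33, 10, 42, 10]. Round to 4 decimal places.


Min = 10, Max = 42
Range = 42 - 10 = 32
Scaled = (x - min) / (max - min)
= (33 - 10) / 32
= 23 / 32
= 0.7188

0.7188


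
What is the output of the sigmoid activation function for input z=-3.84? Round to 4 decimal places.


sigmoid(z) = 1 / (1 + exp(-z))
exp(-(-3.84)) = exp(3.84) = 46.5255
1 + 46.5255 = 47.5255
1 / 47.5255 = 0.0210

0.0210


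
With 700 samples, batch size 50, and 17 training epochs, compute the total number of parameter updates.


Iterations per epoch = 700 / 50 = 14
Total updates = iterations_per_epoch * epochs
= 14 * 17
= 238

238


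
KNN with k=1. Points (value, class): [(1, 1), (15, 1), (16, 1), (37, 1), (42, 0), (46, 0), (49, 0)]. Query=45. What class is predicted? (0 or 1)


Distances from query 45:
Point 46 (class 0): distance = 1
K=1 nearest neighbors: classes = [0]
Votes for class 1: 0 / 1
Majority vote => class 0

0


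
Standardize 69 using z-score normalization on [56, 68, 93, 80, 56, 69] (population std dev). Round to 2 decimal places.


Mean = (56 + 68 + 93 + 80 + 56 + 69) / 6 = 70.3333
Variance = sum((x_i - mean)^2) / n = 170.8889
Std = sqrt(170.8889) = 13.0724
Z = (x - mean) / std
= (69 - 70.3333) / 13.0724
= -1.3333 / 13.0724
= -0.10

-0.10


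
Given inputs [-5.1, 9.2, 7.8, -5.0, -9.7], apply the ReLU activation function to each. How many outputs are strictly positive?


ReLU(x) = max(0, x) for each element:
ReLU(-5.1) = 0
ReLU(9.2) = 9.2
ReLU(7.8) = 7.8
ReLU(-5.0) = 0
ReLU(-9.7) = 0
Active neurons (>0): 2

2


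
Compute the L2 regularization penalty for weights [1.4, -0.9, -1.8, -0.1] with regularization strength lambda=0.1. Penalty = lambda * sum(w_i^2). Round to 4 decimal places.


Squaring each weight:
1.4^2 = 1.96
(-0.9)^2 = 0.81
(-1.8)^2 = 3.24
(-0.1)^2 = 0.01
Sum of squares = 6.02
Penalty = 0.1 * 6.02 = 0.6020

0.6020


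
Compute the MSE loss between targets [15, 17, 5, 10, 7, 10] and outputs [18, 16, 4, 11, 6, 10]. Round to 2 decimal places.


Differences: [-3, 1, 1, -1, 1, 0]
Squared errors: [9, 1, 1, 1, 1, 0]
Sum of squared errors = 13
MSE = 13 / 6 = 2.17

2.17


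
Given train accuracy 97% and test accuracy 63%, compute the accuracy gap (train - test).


Gap = train_accuracy - test_accuracy
= 97 - 63
= 34%
This large gap strongly indicates overfitting.

34


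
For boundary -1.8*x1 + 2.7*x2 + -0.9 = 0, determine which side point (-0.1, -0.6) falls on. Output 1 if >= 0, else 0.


Compute -1.8 * -0.1 + 2.7 * -0.6 + -0.9
= 0.18 + -1.62 + -0.9
= -2.34
Since -2.34 < 0, the point is on the negative side.

0


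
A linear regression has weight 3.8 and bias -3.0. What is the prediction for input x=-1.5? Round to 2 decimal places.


y = 3.8 * -1.5 + (-3.0)
= -5.7 + (-3.0)
= -8.70

-8.70


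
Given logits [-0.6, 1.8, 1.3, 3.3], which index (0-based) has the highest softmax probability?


Softmax is a monotonic transformation, so it preserves the argmax.
We need to find the index of the maximum logit.
Index 0: -0.6
Index 1: 1.8
Index 2: 1.3
Index 3: 3.3
Maximum logit = 3.3 at index 3

3


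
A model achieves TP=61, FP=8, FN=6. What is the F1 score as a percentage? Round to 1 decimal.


Precision = TP / (TP + FP) = 61 / 69 = 0.8841
Recall = TP / (TP + FN) = 61 / 67 = 0.9104
F1 = 2 * P * R / (P + R)
= 2 * 0.8841 * 0.9104 / (0.8841 + 0.9104)
= 1.6098 / 1.7945
= 0.8971
As percentage: 89.7%

89.7


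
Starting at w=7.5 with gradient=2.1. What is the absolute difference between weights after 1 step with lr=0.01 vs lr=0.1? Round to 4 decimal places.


With lr=0.01: w_new = 7.5 - 0.01 * 2.1 = 7.479
With lr=0.1: w_new = 7.5 - 0.1 * 2.1 = 7.29
Absolute difference = |7.479 - 7.29|
= 0.1890

0.1890


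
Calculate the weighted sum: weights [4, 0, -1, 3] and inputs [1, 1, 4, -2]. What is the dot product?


Element-wise products:
4 * 1 = 4
0 * 1 = 0
-1 * 4 = -4
3 * -2 = -6
Sum = 4 + 0 + -4 + -6
= -6

-6


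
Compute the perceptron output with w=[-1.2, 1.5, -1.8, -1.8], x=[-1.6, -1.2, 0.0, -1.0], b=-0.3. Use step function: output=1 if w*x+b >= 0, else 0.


z = w . x + b
= -1.2*-1.6 + 1.5*-1.2 + -1.8*0.0 + -1.8*-1.0 + -0.3
= 1.92 + -1.8 + -0.0 + 1.8 + -0.3
= 1.92 + -0.3
= 1.62
Since z = 1.62 >= 0, output = 1

1


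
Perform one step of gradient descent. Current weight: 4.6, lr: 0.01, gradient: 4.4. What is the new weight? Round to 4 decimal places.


w_new = w_old - lr * gradient
= 4.6 - 0.01 * 4.4
= 4.6 - (0.044)
= 4.5560

4.5560


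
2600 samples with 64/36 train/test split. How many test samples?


Train samples = 2600 * 64% = 1664
Test samples = 2600 - 1664
= 936

936


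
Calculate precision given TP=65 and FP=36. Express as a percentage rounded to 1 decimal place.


Precision = TP / (TP + FP) * 100
= 65 / (65 + 36)
= 65 / 101
= 0.6436
= 64.4%

64.4


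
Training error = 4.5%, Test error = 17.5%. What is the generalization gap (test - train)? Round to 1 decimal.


Generalization gap = test_error - train_error
= 17.5 - 4.5
= 13.0%
A large gap suggests overfitting.

13.0


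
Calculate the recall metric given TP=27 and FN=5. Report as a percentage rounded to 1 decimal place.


Recall = TP / (TP + FN) * 100
= 27 / (27 + 5)
= 27 / 32
= 0.8438
= 84.4%

84.4


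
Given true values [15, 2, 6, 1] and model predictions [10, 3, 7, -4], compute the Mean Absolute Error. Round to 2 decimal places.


Absolute errors: [5, 1, 1, 5]
Sum of absolute errors = 12
MAE = 12 / 4 = 3.00

3.00


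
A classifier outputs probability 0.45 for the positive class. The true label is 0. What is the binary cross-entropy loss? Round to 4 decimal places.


For y=0: Loss = -log(1-p)
= -log(1 - 0.45)
= -log(0.55)
= -(-0.5978)
= 0.5978

0.5978


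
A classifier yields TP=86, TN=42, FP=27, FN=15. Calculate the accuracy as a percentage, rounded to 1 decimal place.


Accuracy = (TP + TN) / (TP + TN + FP + FN) * 100
= (86 + 42) / (86 + 42 + 27 + 15)
= 128 / 170
= 0.7529
= 75.3%

75.3


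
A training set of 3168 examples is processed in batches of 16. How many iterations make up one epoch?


Iterations per epoch = dataset_size / batch_size
= 3168 / 16
= 198

198


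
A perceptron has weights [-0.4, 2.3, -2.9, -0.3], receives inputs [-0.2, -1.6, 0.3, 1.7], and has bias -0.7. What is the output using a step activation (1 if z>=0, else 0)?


z = w . x + b
= -0.4*-0.2 + 2.3*-1.6 + -2.9*0.3 + -0.3*1.7 + -0.7
= 0.08 + -3.68 + -0.87 + -0.51 + -0.7
= -4.98 + -0.7
= -5.68
Since z = -5.68 < 0, output = 0

0


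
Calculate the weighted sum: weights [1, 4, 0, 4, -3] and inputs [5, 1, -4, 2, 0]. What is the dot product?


Element-wise products:
1 * 5 = 5
4 * 1 = 4
0 * -4 = 0
4 * 2 = 8
-3 * 0 = 0
Sum = 5 + 4 + 0 + 8 + 0
= 17

17


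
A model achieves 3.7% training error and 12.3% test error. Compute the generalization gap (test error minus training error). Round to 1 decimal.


Generalization gap = test_error - train_error
= 12.3 - 3.7
= 8.6%
A moderate gap.

8.6


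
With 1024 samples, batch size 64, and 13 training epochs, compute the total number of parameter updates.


Iterations per epoch = 1024 / 64 = 16
Total updates = iterations_per_epoch * epochs
= 16 * 13
= 208

208


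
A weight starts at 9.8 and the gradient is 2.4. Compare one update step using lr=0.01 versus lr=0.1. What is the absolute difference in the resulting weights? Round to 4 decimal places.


With lr=0.01: w_new = 9.8 - 0.01 * 2.4 = 9.776
With lr=0.1: w_new = 9.8 - 0.1 * 2.4 = 9.56
Absolute difference = |9.776 - 9.56|
= 0.2160

0.2160


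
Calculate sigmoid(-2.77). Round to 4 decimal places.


sigmoid(z) = 1 / (1 + exp(-z))
exp(-(-2.77)) = exp(2.77) = 15.9586
1 + 15.9586 = 16.9586
1 / 16.9586 = 0.0590

0.0590


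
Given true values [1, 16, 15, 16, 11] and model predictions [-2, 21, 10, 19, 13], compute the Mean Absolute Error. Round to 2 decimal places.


Absolute errors: [3, 5, 5, 3, 2]
Sum of absolute errors = 18
MAE = 18 / 5 = 3.60

3.60


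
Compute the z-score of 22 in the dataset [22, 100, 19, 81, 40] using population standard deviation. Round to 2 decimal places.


Mean = (22 + 100 + 19 + 81 + 40) / 5 = 52.4
Variance = sum((x_i - mean)^2) / n = 1055.44
Std = sqrt(1055.44) = 32.4875
Z = (x - mean) / std
= (22 - 52.4) / 32.4875
= -30.4 / 32.4875
= -0.94

-0.94


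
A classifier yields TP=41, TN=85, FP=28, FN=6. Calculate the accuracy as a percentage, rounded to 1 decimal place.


Accuracy = (TP + TN) / (TP + TN + FP + FN) * 100
= (41 + 85) / (41 + 85 + 28 + 6)
= 126 / 160
= 0.7875
= 78.8%

78.8


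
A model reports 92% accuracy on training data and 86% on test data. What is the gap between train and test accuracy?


Gap = train_accuracy - test_accuracy
= 92 - 86
= 6%
This moderate gap may indicate mild overfitting.

6


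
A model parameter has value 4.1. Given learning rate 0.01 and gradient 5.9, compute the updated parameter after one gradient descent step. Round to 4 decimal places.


w_new = w_old - lr * gradient
= 4.1 - 0.01 * 5.9
= 4.1 - (0.059)
= 4.0410

4.0410


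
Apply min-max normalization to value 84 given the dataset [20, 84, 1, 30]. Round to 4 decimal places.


Min = 1, Max = 84
Range = 84 - 1 = 83
Scaled = (x - min) / (max - min)
= (84 - 1) / 83
= 83 / 83
= 1.0000

1.0000


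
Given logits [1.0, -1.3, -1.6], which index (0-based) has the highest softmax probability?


Softmax is a monotonic transformation, so it preserves the argmax.
We need to find the index of the maximum logit.
Index 0: 1.0
Index 1: -1.3
Index 2: -1.6
Maximum logit = 1.0 at index 0

0


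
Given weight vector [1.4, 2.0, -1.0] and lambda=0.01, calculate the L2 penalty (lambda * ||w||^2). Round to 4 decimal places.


Squaring each weight:
1.4^2 = 1.96
2.0^2 = 4.0
(-1.0)^2 = 1.0
Sum of squares = 6.96
Penalty = 0.01 * 6.96 = 0.0696

0.0696


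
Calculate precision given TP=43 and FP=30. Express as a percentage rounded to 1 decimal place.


Precision = TP / (TP + FP) * 100
= 43 / (43 + 30)
= 43 / 73
= 0.589
= 58.9%

58.9


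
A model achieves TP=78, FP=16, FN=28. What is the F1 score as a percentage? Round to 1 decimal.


Precision = TP / (TP + FP) = 78 / 94 = 0.8298
Recall = TP / (TP + FN) = 78 / 106 = 0.7358
F1 = 2 * P * R / (P + R)
= 2 * 0.8298 * 0.7358 / (0.8298 + 0.7358)
= 1.2212 / 1.5656
= 0.78
As percentage: 78.0%

78.0


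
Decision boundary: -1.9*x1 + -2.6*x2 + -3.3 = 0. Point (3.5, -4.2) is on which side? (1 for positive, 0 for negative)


Compute -1.9 * 3.5 + -2.6 * -4.2 + -3.3
= -6.65 + 10.92 + -3.3
= 0.97
Since 0.97 >= 0, the point is on the positive side.

1


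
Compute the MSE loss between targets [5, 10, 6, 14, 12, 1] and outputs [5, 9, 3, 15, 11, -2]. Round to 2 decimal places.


Differences: [0, 1, 3, -1, 1, 3]
Squared errors: [0, 1, 9, 1, 1, 9]
Sum of squared errors = 21
MSE = 21 / 6 = 3.50

3.50


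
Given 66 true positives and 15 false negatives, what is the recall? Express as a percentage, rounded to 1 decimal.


Recall = TP / (TP + FN) * 100
= 66 / (66 + 15)
= 66 / 81
= 0.8148
= 81.5%

81.5


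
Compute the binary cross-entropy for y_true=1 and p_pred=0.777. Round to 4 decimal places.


For y=1: Loss = -log(p)
= -log(0.777)
= -(-0.2523)
= 0.2523

0.2523


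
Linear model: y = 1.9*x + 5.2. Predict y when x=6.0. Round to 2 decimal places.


y = 1.9 * 6.0 + (5.2)
= 11.4 + (5.2)
= 16.60

16.60


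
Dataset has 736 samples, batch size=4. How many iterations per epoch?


Iterations per epoch = dataset_size / batch_size
= 736 / 4
= 184

184


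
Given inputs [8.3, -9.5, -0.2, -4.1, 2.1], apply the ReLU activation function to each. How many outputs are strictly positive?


ReLU(x) = max(0, x) for each element:
ReLU(8.3) = 8.3
ReLU(-9.5) = 0
ReLU(-0.2) = 0
ReLU(-4.1) = 0
ReLU(2.1) = 2.1
Active neurons (>0): 2

2


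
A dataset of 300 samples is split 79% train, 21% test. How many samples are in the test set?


Train samples = 300 * 79% = 237
Test samples = 300 - 237
= 63

63


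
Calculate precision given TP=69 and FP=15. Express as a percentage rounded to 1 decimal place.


Precision = TP / (TP + FP) * 100
= 69 / (69 + 15)
= 69 / 84
= 0.8214
= 82.1%

82.1


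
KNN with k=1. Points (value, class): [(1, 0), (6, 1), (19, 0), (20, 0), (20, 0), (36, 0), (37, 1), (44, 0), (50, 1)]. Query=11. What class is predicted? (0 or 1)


Distances from query 11:
Point 6 (class 1): distance = 5
K=1 nearest neighbors: classes = [1]
Votes for class 1: 1 / 1
Majority vote => class 1

1


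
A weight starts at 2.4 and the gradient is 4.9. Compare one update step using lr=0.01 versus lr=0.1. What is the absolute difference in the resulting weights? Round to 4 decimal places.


With lr=0.01: w_new = 2.4 - 0.01 * 4.9 = 2.351
With lr=0.1: w_new = 2.4 - 0.1 * 4.9 = 1.91
Absolute difference = |2.351 - 1.91|
= 0.4410

0.4410


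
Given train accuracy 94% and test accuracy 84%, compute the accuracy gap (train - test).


Gap = train_accuracy - test_accuracy
= 94 - 84
= 10%
This moderate gap may indicate mild overfitting.

10


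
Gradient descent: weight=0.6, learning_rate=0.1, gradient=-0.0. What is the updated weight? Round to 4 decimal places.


w_new = w_old - lr * gradient
= 0.6 - 0.1 * -0.0
= 0.6 - (-0.0)
= 0.6000

0.6000


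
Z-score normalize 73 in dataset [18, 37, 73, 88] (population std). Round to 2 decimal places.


Mean = (18 + 37 + 73 + 88) / 4 = 54.0
Variance = sum((x_i - mean)^2) / n = 775.5
Std = sqrt(775.5) = 27.8478
Z = (x - mean) / std
= (73 - 54.0) / 27.8478
= 19.0 / 27.8478
= 0.68

0.68


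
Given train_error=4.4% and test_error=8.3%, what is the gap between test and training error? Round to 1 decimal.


Generalization gap = test_error - train_error
= 8.3 - 4.4
= 3.9%
A moderate gap.

3.9


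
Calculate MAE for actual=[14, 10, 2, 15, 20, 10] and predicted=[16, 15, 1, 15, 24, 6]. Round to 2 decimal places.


Absolute errors: [2, 5, 1, 0, 4, 4]
Sum of absolute errors = 16
MAE = 16 / 6 = 2.67

2.67


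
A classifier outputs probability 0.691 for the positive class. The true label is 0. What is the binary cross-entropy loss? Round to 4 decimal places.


For y=0: Loss = -log(1-p)
= -log(1 - 0.691)
= -log(0.309)
= -(-1.1744)
= 1.1744

1.1744


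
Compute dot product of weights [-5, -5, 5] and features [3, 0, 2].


Element-wise products:
-5 * 3 = -15
-5 * 0 = 0
5 * 2 = 10
Sum = -15 + 0 + 10
= -5

-5


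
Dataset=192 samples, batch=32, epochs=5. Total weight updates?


Iterations per epoch = 192 / 32 = 6
Total updates = iterations_per_epoch * epochs
= 6 * 5
= 30

30


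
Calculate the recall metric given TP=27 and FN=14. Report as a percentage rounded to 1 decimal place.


Recall = TP / (TP + FN) * 100
= 27 / (27 + 14)
= 27 / 41
= 0.6585
= 65.9%

65.9


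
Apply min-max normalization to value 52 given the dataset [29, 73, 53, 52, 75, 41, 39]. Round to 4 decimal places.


Min = 29, Max = 75
Range = 75 - 29 = 46
Scaled = (x - min) / (max - min)
= (52 - 29) / 46
= 23 / 46
= 0.5000

0.5000


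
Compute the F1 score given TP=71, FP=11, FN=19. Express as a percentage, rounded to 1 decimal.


Precision = TP / (TP + FP) = 71 / 82 = 0.8659
Recall = TP / (TP + FN) = 71 / 90 = 0.7889
F1 = 2 * P * R / (P + R)
= 2 * 0.8659 * 0.7889 / (0.8659 + 0.7889)
= 1.3661 / 1.6547
= 0.8256
As percentage: 82.6%

82.6


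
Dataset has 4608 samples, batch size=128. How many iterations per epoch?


Iterations per epoch = dataset_size / batch_size
= 4608 / 128
= 36

36


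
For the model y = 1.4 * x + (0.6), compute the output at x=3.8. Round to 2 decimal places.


y = 1.4 * 3.8 + (0.6)
= 5.32 + (0.6)
= 5.92

5.92


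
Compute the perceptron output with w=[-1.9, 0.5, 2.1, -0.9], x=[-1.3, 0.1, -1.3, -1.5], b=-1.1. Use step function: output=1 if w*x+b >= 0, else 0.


z = w . x + b
= -1.9*-1.3 + 0.5*0.1 + 2.1*-1.3 + -0.9*-1.5 + -1.1
= 2.47 + 0.05 + -2.73 + 1.35 + -1.1
= 1.14 + -1.1
= 0.04
Since z = 0.04 >= 0, output = 1

1


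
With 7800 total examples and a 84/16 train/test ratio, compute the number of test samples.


Train samples = 7800 * 84% = 6552
Test samples = 7800 - 6552
= 1248

1248


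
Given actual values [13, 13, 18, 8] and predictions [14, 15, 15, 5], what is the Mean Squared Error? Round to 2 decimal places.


Differences: [-1, -2, 3, 3]
Squared errors: [1, 4, 9, 9]
Sum of squared errors = 23
MSE = 23 / 4 = 5.75

5.75


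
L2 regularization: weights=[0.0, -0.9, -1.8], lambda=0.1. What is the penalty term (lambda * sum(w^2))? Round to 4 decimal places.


Squaring each weight:
0.0^2 = 0.0
(-0.9)^2 = 0.81
(-1.8)^2 = 3.24
Sum of squares = 4.05
Penalty = 0.1 * 4.05 = 0.4050

0.4050


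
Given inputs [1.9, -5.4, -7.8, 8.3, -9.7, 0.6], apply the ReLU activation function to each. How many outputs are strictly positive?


ReLU(x) = max(0, x) for each element:
ReLU(1.9) = 1.9
ReLU(-5.4) = 0
ReLU(-7.8) = 0
ReLU(8.3) = 8.3
ReLU(-9.7) = 0
ReLU(0.6) = 0.6
Active neurons (>0): 3

3


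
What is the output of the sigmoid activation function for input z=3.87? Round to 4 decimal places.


sigmoid(z) = 1 / (1 + exp(-z))
exp(-(3.87)) = exp(-3.87) = 0.0209
1 + 0.0209 = 1.0209
1 / 1.0209 = 0.9796

0.9796


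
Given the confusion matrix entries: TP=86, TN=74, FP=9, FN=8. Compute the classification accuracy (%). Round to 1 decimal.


Accuracy = (TP + TN) / (TP + TN + FP + FN) * 100
= (86 + 74) / (86 + 74 + 9 + 8)
= 160 / 177
= 0.904
= 90.4%

90.4


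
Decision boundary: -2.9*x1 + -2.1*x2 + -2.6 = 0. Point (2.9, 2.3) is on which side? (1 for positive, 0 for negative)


Compute -2.9 * 2.9 + -2.1 * 2.3 + -2.6
= -8.41 + -4.83 + -2.6
= -15.84
Since -15.84 < 0, the point is on the negative side.

0


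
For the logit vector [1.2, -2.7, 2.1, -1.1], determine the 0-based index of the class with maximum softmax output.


Softmax is a monotonic transformation, so it preserves the argmax.
We need to find the index of the maximum logit.
Index 0: 1.2
Index 1: -2.7
Index 2: 2.1
Index 3: -1.1
Maximum logit = 2.1 at index 2

2


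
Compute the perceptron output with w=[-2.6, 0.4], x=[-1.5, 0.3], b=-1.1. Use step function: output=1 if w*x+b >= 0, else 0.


z = w . x + b
= -2.6*-1.5 + 0.4*0.3 + -1.1
= 3.9 + 0.12 + -1.1
= 4.02 + -1.1
= 2.92
Since z = 2.92 >= 0, output = 1

1


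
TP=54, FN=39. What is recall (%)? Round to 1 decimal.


Recall = TP / (TP + FN) * 100
= 54 / (54 + 39)
= 54 / 93
= 0.5806
= 58.1%

58.1


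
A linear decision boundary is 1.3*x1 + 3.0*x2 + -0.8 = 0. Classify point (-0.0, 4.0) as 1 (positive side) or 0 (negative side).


Compute 1.3 * -0.0 + 3.0 * 4.0 + -0.8
= -0.0 + 12.0 + -0.8
= 11.2
Since 11.2 >= 0, the point is on the positive side.

1


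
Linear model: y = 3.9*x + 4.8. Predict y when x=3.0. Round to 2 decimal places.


y = 3.9 * 3.0 + (4.8)
= 11.7 + (4.8)
= 16.50

16.50


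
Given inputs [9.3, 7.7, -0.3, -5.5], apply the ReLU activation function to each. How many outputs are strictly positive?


ReLU(x) = max(0, x) for each element:
ReLU(9.3) = 9.3
ReLU(7.7) = 7.7
ReLU(-0.3) = 0
ReLU(-5.5) = 0
Active neurons (>0): 2

2


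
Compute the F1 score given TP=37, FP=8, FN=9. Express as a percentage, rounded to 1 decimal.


Precision = TP / (TP + FP) = 37 / 45 = 0.8222
Recall = TP / (TP + FN) = 37 / 46 = 0.8043
F1 = 2 * P * R / (P + R)
= 2 * 0.8222 * 0.8043 / (0.8222 + 0.8043)
= 1.3227 / 1.6266
= 0.8132
As percentage: 81.3%

81.3


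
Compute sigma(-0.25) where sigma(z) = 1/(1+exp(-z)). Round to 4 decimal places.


sigmoid(z) = 1 / (1 + exp(-z))
exp(-(-0.25)) = exp(0.25) = 1.284
1 + 1.284 = 2.284
1 / 2.284 = 0.4378

0.4378


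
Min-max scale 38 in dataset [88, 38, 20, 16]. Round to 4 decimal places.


Min = 16, Max = 88
Range = 88 - 16 = 72
Scaled = (x - min) / (max - min)
= (38 - 16) / 72
= 22 / 72
= 0.3056

0.3056


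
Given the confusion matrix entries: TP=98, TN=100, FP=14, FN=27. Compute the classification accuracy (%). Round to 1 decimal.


Accuracy = (TP + TN) / (TP + TN + FP + FN) * 100
= (98 + 100) / (98 + 100 + 14 + 27)
= 198 / 239
= 0.8285
= 82.8%

82.8


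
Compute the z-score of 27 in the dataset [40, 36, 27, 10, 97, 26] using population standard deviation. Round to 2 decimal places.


Mean = (40 + 36 + 27 + 10 + 97 + 26) / 6 = 39.3333
Variance = sum((x_i - mean)^2) / n = 754.5556
Std = sqrt(754.5556) = 27.4692
Z = (x - mean) / std
= (27 - 39.3333) / 27.4692
= -12.3333 / 27.4692
= -0.45

-0.45


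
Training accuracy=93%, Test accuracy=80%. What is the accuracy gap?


Gap = train_accuracy - test_accuracy
= 93 - 80
= 13%
This gap suggests the model is overfitting.

13


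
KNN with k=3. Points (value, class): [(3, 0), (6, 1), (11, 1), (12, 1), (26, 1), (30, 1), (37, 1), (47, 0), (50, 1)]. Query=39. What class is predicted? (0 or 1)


Distances from query 39:
Point 37 (class 1): distance = 2
Point 47 (class 0): distance = 8
Point 30 (class 1): distance = 9
K=3 nearest neighbors: classes = [1, 0, 1]
Votes for class 1: 2 / 3
Majority vote => class 1

1


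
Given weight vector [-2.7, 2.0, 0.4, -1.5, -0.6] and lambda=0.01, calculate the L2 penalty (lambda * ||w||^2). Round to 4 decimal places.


Squaring each weight:
(-2.7)^2 = 7.29
2.0^2 = 4.0
0.4^2 = 0.16
(-1.5)^2 = 2.25
(-0.6)^2 = 0.36
Sum of squares = 14.06
Penalty = 0.01 * 14.06 = 0.1406

0.1406


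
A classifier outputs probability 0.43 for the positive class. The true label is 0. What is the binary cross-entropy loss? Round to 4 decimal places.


For y=0: Loss = -log(1-p)
= -log(1 - 0.43)
= -log(0.57)
= -(-0.5621)
= 0.5621

0.5621


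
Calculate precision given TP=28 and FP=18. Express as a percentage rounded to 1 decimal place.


Precision = TP / (TP + FP) * 100
= 28 / (28 + 18)
= 28 / 46
= 0.6087
= 60.9%

60.9


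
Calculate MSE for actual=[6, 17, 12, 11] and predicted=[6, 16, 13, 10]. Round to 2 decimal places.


Differences: [0, 1, -1, 1]
Squared errors: [0, 1, 1, 1]
Sum of squared errors = 3
MSE = 3 / 4 = 0.75

0.75


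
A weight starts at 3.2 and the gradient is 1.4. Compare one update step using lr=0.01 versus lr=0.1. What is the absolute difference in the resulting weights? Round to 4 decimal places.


With lr=0.01: w_new = 3.2 - 0.01 * 1.4 = 3.186
With lr=0.1: w_new = 3.2 - 0.1 * 1.4 = 3.06
Absolute difference = |3.186 - 3.06|
= 0.1260

0.1260


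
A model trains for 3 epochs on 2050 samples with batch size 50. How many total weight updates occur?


Iterations per epoch = 2050 / 50 = 41
Total updates = iterations_per_epoch * epochs
= 41 * 3
= 123

123


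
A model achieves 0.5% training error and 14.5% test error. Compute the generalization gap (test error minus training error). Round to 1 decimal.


Generalization gap = test_error - train_error
= 14.5 - 0.5
= 14.0%
A large gap suggests overfitting.

14.0


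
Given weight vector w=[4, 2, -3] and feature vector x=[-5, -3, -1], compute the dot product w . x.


Element-wise products:
4 * -5 = -20
2 * -3 = -6
-3 * -1 = 3
Sum = -20 + -6 + 3
= -23

-23


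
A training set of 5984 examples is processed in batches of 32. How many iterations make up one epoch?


Iterations per epoch = dataset_size / batch_size
= 5984 / 32
= 187

187


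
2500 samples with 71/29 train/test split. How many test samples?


Train samples = 2500 * 71% = 1775
Test samples = 2500 - 1775
= 725

725


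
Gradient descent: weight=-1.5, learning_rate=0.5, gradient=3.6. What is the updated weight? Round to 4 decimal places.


w_new = w_old - lr * gradient
= -1.5 - 0.5 * 3.6
= -1.5 - (1.8)
= -3.3000

-3.3000


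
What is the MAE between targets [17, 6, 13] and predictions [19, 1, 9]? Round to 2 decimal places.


Absolute errors: [2, 5, 4]
Sum of absolute errors = 11
MAE = 11 / 3 = 3.67

3.67


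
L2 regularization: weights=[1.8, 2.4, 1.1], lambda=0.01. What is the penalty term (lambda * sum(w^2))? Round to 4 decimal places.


Squaring each weight:
1.8^2 = 3.24
2.4^2 = 5.76
1.1^2 = 1.21
Sum of squares = 10.21
Penalty = 0.01 * 10.21 = 0.1021

0.1021


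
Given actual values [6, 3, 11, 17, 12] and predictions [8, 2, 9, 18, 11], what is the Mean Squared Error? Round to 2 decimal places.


Differences: [-2, 1, 2, -1, 1]
Squared errors: [4, 1, 4, 1, 1]
Sum of squared errors = 11
MSE = 11 / 5 = 2.20

2.20


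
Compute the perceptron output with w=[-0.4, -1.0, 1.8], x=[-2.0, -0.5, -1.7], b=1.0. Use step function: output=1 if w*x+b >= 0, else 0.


z = w . x + b
= -0.4*-2.0 + -1.0*-0.5 + 1.8*-1.7 + 1.0
= 0.8 + 0.5 + -3.06 + 1.0
= -1.76 + 1.0
= -0.76
Since z = -0.76 < 0, output = 0

0


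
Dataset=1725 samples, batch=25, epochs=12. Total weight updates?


Iterations per epoch = 1725 / 25 = 69
Total updates = iterations_per_epoch * epochs
= 69 * 12
= 828

828


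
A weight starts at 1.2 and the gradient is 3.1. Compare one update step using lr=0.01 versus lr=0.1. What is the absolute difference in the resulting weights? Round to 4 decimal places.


With lr=0.01: w_new = 1.2 - 0.01 * 3.1 = 1.169
With lr=0.1: w_new = 1.2 - 0.1 * 3.1 = 0.89
Absolute difference = |1.169 - 0.89|
= 0.2790

0.2790


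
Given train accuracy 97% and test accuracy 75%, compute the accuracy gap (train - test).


Gap = train_accuracy - test_accuracy
= 97 - 75
= 22%
This large gap strongly indicates overfitting.

22


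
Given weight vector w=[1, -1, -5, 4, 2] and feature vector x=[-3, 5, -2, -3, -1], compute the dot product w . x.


Element-wise products:
1 * -3 = -3
-1 * 5 = -5
-5 * -2 = 10
4 * -3 = -12
2 * -1 = -2
Sum = -3 + -5 + 10 + -12 + -2
= -12

-12


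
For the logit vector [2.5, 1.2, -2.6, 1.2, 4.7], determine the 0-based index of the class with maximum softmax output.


Softmax is a monotonic transformation, so it preserves the argmax.
We need to find the index of the maximum logit.
Index 0: 2.5
Index 1: 1.2
Index 2: -2.6
Index 3: 1.2
Index 4: 4.7
Maximum logit = 4.7 at index 4

4


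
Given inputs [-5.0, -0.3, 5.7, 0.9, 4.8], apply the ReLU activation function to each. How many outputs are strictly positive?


ReLU(x) = max(0, x) for each element:
ReLU(-5.0) = 0
ReLU(-0.3) = 0
ReLU(5.7) = 5.7
ReLU(0.9) = 0.9
ReLU(4.8) = 4.8
Active neurons (>0): 3

3


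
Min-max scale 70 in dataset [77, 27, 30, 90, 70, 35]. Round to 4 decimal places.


Min = 27, Max = 90
Range = 90 - 27 = 63
Scaled = (x - min) / (max - min)
= (70 - 27) / 63
= 43 / 63
= 0.6825

0.6825


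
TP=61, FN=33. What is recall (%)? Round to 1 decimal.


Recall = TP / (TP + FN) * 100
= 61 / (61 + 33)
= 61 / 94
= 0.6489
= 64.9%

64.9


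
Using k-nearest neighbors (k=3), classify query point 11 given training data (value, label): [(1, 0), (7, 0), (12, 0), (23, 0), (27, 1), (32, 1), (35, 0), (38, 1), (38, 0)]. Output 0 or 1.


Distances from query 11:
Point 12 (class 0): distance = 1
Point 7 (class 0): distance = 4
Point 1 (class 0): distance = 10
K=3 nearest neighbors: classes = [0, 0, 0]
Votes for class 1: 0 / 3
Majority vote => class 0

0


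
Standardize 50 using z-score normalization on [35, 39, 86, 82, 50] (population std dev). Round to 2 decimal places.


Mean = (35 + 39 + 86 + 82 + 50) / 5 = 58.4
Variance = sum((x_i - mean)^2) / n = 462.64
Std = sqrt(462.64) = 21.5091
Z = (x - mean) / std
= (50 - 58.4) / 21.5091
= -8.4 / 21.5091
= -0.39

-0.39


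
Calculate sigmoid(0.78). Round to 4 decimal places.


sigmoid(z) = 1 / (1 + exp(-z))
exp(-(0.78)) = exp(-0.78) = 0.4584
1 + 0.4584 = 1.4584
1 / 1.4584 = 0.6857

0.6857


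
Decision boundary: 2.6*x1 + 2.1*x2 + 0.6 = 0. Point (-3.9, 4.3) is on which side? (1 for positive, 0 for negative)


Compute 2.6 * -3.9 + 2.1 * 4.3 + 0.6
= -10.14 + 9.03 + 0.6
= -0.51
Since -0.51 < 0, the point is on the negative side.

0


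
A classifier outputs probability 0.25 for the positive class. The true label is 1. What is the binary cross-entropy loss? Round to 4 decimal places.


For y=1: Loss = -log(p)
= -log(0.25)
= -(-1.3863)
= 1.3863

1.3863


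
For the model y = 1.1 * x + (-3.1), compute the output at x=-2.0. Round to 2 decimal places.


y = 1.1 * -2.0 + (-3.1)
= -2.2 + (-3.1)
= -5.30

-5.30


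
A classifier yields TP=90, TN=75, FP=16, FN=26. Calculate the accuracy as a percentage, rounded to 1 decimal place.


Accuracy = (TP + TN) / (TP + TN + FP + FN) * 100
= (90 + 75) / (90 + 75 + 16 + 26)
= 165 / 207
= 0.7971
= 79.7%

79.7


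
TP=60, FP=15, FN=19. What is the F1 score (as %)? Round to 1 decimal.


Precision = TP / (TP + FP) = 60 / 75 = 0.8
Recall = TP / (TP + FN) = 60 / 79 = 0.7595
F1 = 2 * P * R / (P + R)
= 2 * 0.8 * 0.7595 / (0.8 + 0.7595)
= 1.2152 / 1.5595
= 0.7792
As percentage: 77.9%

77.9


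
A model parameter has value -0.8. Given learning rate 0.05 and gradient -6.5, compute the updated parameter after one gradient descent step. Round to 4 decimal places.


w_new = w_old - lr * gradient
= -0.8 - 0.05 * -6.5
= -0.8 - (-0.325)
= -0.4750

-0.4750


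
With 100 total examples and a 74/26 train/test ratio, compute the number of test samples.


Train samples = 100 * 74% = 74
Test samples = 100 - 74
= 26

26


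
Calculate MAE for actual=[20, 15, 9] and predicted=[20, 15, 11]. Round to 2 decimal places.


Absolute errors: [0, 0, 2]
Sum of absolute errors = 2
MAE = 2 / 3 = 0.67

0.67


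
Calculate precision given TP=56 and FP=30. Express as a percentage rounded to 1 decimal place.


Precision = TP / (TP + FP) * 100
= 56 / (56 + 30)
= 56 / 86
= 0.6512
= 65.1%

65.1


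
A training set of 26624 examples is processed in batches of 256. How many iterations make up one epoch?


Iterations per epoch = dataset_size / batch_size
= 26624 / 256
= 104

104


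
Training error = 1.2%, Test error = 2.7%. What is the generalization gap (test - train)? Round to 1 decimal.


Generalization gap = test_error - train_error
= 2.7 - 1.2
= 1.5%
A small gap suggests good generalization.

1.5


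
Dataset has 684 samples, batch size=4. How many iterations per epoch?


Iterations per epoch = dataset_size / batch_size
= 684 / 4
= 171

171


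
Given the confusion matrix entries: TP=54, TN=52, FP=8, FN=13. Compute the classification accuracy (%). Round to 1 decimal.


Accuracy = (TP + TN) / (TP + TN + FP + FN) * 100
= (54 + 52) / (54 + 52 + 8 + 13)
= 106 / 127
= 0.8346
= 83.5%

83.5


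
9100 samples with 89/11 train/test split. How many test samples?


Train samples = 9100 * 89% = 8099
Test samples = 9100 - 8099
= 1001

1001


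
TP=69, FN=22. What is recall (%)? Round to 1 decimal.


Recall = TP / (TP + FN) * 100
= 69 / (69 + 22)
= 69 / 91
= 0.7582
= 75.8%

75.8


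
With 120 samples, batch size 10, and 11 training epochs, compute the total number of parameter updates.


Iterations per epoch = 120 / 10 = 12
Total updates = iterations_per_epoch * epochs
= 12 * 11
= 132

132


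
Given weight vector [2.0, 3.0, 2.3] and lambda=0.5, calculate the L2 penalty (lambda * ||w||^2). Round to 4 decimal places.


Squaring each weight:
2.0^2 = 4.0
3.0^2 = 9.0
2.3^2 = 5.29
Sum of squares = 18.29
Penalty = 0.5 * 18.29 = 9.1450

9.1450


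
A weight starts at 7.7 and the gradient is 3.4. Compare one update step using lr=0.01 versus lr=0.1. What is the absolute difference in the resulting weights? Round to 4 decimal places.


With lr=0.01: w_new = 7.7 - 0.01 * 3.4 = 7.666
With lr=0.1: w_new = 7.7 - 0.1 * 3.4 = 7.36
Absolute difference = |7.666 - 7.36|
= 0.3060

0.3060


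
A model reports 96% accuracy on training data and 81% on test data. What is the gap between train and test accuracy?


Gap = train_accuracy - test_accuracy
= 96 - 81
= 15%
This gap suggests the model is overfitting.

15


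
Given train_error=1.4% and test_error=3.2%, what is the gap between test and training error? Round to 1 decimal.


Generalization gap = test_error - train_error
= 3.2 - 1.4
= 1.8%
A small gap suggests good generalization.

1.8


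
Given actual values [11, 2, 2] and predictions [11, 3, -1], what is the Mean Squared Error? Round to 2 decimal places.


Differences: [0, -1, 3]
Squared errors: [0, 1, 9]
Sum of squared errors = 10
MSE = 10 / 3 = 3.33

3.33


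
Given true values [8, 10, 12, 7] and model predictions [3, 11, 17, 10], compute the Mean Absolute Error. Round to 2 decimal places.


Absolute errors: [5, 1, 5, 3]
Sum of absolute errors = 14
MAE = 14 / 4 = 3.50

3.50


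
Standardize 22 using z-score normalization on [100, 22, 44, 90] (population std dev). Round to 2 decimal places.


Mean = (100 + 22 + 44 + 90) / 4 = 64.0
Variance = sum((x_i - mean)^2) / n = 1034.0
Std = sqrt(1034.0) = 32.1559
Z = (x - mean) / std
= (22 - 64.0) / 32.1559
= -42.0 / 32.1559
= -1.31

-1.31


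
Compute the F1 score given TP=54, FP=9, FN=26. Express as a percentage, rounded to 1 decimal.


Precision = TP / (TP + FP) = 54 / 63 = 0.8571
Recall = TP / (TP + FN) = 54 / 80 = 0.675
F1 = 2 * P * R / (P + R)
= 2 * 0.8571 * 0.675 / (0.8571 + 0.675)
= 1.1571 / 1.5321
= 0.7552
As percentage: 75.5%

75.5


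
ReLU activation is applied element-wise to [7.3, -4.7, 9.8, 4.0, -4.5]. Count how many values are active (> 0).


ReLU(x) = max(0, x) for each element:
ReLU(7.3) = 7.3
ReLU(-4.7) = 0
ReLU(9.8) = 9.8
ReLU(4.0) = 4.0
ReLU(-4.5) = 0
Active neurons (>0): 3

3


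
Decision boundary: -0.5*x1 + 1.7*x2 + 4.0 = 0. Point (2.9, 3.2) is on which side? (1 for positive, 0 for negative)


Compute -0.5 * 2.9 + 1.7 * 3.2 + 4.0
= -1.45 + 5.44 + 4.0
= 7.99
Since 7.99 >= 0, the point is on the positive side.

1


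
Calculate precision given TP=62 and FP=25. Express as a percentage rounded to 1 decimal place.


Precision = TP / (TP + FP) * 100
= 62 / (62 + 25)
= 62 / 87
= 0.7126
= 71.3%

71.3


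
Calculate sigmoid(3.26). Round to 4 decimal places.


sigmoid(z) = 1 / (1 + exp(-z))
exp(-(3.26)) = exp(-3.26) = 0.0384
1 + 0.0384 = 1.0384
1 / 1.0384 = 0.9630

0.9630


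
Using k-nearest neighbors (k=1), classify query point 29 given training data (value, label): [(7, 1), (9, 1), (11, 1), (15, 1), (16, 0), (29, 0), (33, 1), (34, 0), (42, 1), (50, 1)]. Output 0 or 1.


Distances from query 29:
Point 29 (class 0): distance = 0
K=1 nearest neighbors: classes = [0]
Votes for class 1: 0 / 1
Majority vote => class 0

0


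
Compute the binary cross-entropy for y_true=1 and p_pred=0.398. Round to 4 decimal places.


For y=1: Loss = -log(p)
= -log(0.398)
= -(-0.9213)
= 0.9213

0.9213


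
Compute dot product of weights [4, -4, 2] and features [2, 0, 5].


Element-wise products:
4 * 2 = 8
-4 * 0 = 0
2 * 5 = 10
Sum = 8 + 0 + 10
= 18

18


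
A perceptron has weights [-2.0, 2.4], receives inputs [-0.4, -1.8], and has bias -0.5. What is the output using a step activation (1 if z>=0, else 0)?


z = w . x + b
= -2.0*-0.4 + 2.4*-1.8 + -0.5
= 0.8 + -4.32 + -0.5
= -3.52 + -0.5
= -4.02
Since z = -4.02 < 0, output = 0

0


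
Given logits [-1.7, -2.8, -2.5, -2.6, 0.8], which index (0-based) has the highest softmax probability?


Softmax is a monotonic transformation, so it preserves the argmax.
We need to find the index of the maximum logit.
Index 0: -1.7
Index 1: -2.8
Index 2: -2.5
Index 3: -2.6
Index 4: 0.8
Maximum logit = 0.8 at index 4

4


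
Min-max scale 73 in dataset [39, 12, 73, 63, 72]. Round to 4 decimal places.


Min = 12, Max = 73
Range = 73 - 12 = 61
Scaled = (x - min) / (max - min)
= (73 - 12) / 61
= 61 / 61
= 1.0000

1.0000


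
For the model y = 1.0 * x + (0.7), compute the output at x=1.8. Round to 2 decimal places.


y = 1.0 * 1.8 + (0.7)
= 1.8 + (0.7)
= 2.50

2.50


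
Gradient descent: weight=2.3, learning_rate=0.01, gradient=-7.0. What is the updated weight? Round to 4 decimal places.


w_new = w_old - lr * gradient
= 2.3 - 0.01 * -7.0
= 2.3 - (-0.07)
= 2.3700

2.3700


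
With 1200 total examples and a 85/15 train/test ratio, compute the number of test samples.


Train samples = 1200 * 85% = 1020
Test samples = 1200 - 1020
= 180

180


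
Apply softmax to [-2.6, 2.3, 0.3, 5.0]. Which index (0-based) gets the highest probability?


Softmax is a monotonic transformation, so it preserves the argmax.
We need to find the index of the maximum logit.
Index 0: -2.6
Index 1: 2.3
Index 2: 0.3
Index 3: 5.0
Maximum logit = 5.0 at index 3

3


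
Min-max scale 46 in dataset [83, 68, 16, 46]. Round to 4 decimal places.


Min = 16, Max = 83
Range = 83 - 16 = 67
Scaled = (x - min) / (max - min)
= (46 - 16) / 67
= 30 / 67
= 0.4478

0.4478


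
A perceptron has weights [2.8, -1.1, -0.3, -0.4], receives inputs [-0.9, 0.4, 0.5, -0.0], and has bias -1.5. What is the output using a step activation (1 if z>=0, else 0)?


z = w . x + b
= 2.8*-0.9 + -1.1*0.4 + -0.3*0.5 + -0.4*-0.0 + -1.5
= -2.52 + -0.44 + -0.15 + 0.0 + -1.5
= -3.11 + -1.5
= -4.61
Since z = -4.61 < 0, output = 0

0


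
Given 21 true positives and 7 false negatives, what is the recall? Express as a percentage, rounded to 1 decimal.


Recall = TP / (TP + FN) * 100
= 21 / (21 + 7)
= 21 / 28
= 0.75
= 75.0%

75.0
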